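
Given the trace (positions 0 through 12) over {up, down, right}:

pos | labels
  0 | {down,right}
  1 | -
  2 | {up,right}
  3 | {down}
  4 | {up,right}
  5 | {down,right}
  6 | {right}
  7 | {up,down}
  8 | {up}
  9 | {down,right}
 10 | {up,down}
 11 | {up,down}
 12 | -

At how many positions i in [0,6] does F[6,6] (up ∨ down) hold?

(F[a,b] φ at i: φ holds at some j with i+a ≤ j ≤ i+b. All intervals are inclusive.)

Evaluate at each i in [0,6]:
  i=0: ✗ (none in [6,6])
  i=1: ✓ (witness j=7)
  i=2: ✓ (witness j=8)
  i=3: ✓ (witness j=9)
  i=4: ✓ (witness j=10)
  i=5: ✓ (witness j=11)
  i=6: ✗ (none in [12,12])
Positions where it holds: {1, 2, 3, 4, 5} → 5.

5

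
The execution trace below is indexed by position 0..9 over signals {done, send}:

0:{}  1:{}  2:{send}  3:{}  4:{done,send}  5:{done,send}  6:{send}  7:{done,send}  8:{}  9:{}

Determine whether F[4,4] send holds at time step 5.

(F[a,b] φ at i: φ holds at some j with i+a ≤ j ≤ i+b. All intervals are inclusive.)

Does not hold

Check send at each j in [9,9]:
  j=9: false
No position in the window satisfies it → formula fails.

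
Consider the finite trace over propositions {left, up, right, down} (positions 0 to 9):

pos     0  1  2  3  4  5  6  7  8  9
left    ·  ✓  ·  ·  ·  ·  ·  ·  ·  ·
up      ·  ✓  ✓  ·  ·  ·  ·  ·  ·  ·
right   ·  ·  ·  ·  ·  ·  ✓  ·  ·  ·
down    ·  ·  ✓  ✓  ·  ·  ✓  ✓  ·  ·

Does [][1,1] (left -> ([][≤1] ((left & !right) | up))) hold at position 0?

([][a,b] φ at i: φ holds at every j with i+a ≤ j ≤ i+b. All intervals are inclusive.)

Check (left -> ([][≤1] ((left & !right) | up))) at every j in [1,1]:
  j=1: antecedent true; consequent holds on [1,2] → ✓
All positions satisfy it → formula holds.

True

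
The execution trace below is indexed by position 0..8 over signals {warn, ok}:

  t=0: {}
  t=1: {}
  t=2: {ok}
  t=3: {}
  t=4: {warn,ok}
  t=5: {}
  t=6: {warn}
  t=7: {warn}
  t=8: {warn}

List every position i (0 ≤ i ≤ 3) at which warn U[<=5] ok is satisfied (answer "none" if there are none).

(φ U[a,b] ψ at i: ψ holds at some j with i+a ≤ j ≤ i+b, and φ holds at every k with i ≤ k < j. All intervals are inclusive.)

2

Evaluate at each i in [0,3]:
  i=0: ✗ (lhs fails at k=0 before rhs at j=2)
  i=1: ✗ (lhs fails at k=1 before rhs at j=2)
  i=2: ✓ (rhs at j=2)
  i=3: ✗ (lhs fails at k=3 before rhs at j=4)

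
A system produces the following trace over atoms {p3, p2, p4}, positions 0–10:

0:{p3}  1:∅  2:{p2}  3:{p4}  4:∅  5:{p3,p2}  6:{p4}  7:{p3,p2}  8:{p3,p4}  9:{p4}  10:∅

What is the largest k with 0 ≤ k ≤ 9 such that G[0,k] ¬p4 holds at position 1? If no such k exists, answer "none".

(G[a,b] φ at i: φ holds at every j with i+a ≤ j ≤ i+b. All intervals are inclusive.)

1

¬p4 must hold from j=1 onward; find where it first fails.
  j=1: holds
  j=2: holds
  j=3: fails
Holds on [1,2], so largest k = 1.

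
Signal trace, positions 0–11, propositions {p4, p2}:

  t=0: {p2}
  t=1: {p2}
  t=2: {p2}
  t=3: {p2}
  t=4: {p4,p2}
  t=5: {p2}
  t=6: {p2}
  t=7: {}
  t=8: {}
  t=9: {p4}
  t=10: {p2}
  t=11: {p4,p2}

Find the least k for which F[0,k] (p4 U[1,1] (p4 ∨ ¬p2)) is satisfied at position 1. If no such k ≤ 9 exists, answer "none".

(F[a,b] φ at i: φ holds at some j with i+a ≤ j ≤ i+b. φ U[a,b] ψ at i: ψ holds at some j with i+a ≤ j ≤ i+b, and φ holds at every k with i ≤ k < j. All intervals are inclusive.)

none

Scan j = 1,2,… for (p4 U[1,1] (p4 ∨ ¬p2)):
  j=1: fails
  j=2: fails
  j=3: fails
  j=4: fails
  j=5: fails
  j=6: fails
  j=7: fails
  j=8: fails
  j=9: fails
  j=10: fails
No j in [1,10] satisfies it → none.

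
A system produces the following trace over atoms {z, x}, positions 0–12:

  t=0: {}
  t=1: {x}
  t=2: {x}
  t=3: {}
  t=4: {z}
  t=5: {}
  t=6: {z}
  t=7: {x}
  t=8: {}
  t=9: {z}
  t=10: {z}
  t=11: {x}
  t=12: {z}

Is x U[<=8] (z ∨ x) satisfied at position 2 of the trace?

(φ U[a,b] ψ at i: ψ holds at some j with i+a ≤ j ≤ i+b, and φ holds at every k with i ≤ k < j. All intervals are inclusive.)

Holds

Need some j in [2,10] with (z ∨ x), and x at every k in [2,j-1].
  j=2: (z ∨ x) holds; no prefix to check → satisfied.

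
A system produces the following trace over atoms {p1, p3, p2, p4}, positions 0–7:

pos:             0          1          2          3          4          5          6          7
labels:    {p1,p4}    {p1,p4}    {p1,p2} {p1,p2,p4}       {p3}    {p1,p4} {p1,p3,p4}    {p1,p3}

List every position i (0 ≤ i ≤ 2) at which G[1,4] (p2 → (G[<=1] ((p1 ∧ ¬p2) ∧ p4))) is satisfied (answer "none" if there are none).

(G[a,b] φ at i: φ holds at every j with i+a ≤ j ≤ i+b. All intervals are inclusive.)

none

Evaluate at each i in [0,2]:
  i=0: ✗ (fails at j=2)
  i=1: ✗ (fails at j=2)
  i=2: ✗ (fails at j=3)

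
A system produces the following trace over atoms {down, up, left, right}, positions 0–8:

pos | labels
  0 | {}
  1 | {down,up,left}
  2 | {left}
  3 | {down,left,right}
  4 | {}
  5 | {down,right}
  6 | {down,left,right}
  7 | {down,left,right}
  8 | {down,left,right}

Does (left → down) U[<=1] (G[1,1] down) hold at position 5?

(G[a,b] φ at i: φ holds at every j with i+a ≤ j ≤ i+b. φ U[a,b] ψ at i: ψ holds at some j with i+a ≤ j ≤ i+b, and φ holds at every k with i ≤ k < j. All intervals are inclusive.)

True

Need some j in [5,6] with G[1,1] down, and (left → down) at every k in [5,j-1].
  j=5: G[1,1] down holds; no prefix to check → satisfied.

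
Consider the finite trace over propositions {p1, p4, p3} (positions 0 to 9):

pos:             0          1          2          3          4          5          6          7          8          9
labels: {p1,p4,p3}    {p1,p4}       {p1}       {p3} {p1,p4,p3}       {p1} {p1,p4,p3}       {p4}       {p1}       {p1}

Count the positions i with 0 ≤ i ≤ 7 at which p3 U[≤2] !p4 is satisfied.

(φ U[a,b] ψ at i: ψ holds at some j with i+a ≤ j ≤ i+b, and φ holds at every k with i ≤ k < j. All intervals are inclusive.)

4

Evaluate at each i in [0,7]:
  i=0: ✗ (lhs fails at k=1 before rhs at j=2)
  i=1: ✗ (lhs fails at k=1 before rhs at j=2)
  i=2: ✓ (rhs at j=2)
  i=3: ✓ (rhs at j=3)
  i=4: ✓ (rhs at j=5; lhs holds on [4,4])
  i=5: ✓ (rhs at j=5)
  i=6: ✗ (lhs fails at k=7 before rhs at j=8)
  i=7: ✗ (lhs fails at k=7 before rhs at j=8)
Positions where it holds: {2, 3, 4, 5} → 4.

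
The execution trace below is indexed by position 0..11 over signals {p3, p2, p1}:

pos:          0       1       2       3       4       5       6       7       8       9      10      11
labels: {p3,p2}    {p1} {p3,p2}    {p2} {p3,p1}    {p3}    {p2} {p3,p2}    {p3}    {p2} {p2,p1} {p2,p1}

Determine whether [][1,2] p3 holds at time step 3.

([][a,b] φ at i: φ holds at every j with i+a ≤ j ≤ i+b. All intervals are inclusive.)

Check p3 at every j in [4,5]:
  j=4: true
  j=5: true
All positions satisfy it → formula holds.

Holds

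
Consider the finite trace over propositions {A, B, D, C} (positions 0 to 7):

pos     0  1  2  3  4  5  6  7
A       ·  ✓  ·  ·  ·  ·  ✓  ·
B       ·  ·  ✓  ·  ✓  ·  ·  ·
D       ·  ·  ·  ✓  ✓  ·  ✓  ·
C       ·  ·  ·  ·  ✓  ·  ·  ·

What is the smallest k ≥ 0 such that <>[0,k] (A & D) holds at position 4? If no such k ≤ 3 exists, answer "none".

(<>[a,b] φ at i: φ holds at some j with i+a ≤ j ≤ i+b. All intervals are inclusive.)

Scan j = 4,5,… for (A & D):
  j=4: fails
  j=5: fails
  j=6: holds
First hit at j=6, so smallest k = 6-4 = 2.

2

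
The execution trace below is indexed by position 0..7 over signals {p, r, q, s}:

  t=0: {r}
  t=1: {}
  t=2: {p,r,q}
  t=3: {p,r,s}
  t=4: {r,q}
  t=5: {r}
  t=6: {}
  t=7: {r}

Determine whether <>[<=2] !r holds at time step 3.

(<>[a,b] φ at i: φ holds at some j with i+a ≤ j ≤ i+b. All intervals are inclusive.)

Check !r at each j in [3,5]:
  j=3: false
  j=4: false
  j=5: false
No position in the window satisfies it → formula fails.

Does not hold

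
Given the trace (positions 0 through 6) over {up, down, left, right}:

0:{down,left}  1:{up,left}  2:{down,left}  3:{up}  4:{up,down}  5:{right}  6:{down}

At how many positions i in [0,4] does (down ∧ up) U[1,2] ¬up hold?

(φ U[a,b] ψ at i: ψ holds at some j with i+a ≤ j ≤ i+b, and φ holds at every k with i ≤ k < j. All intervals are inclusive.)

Evaluate at each i in [0,4]:
  i=0: ✗ (lhs fails at k=0 before rhs at j=2)
  i=1: ✗ (lhs fails at k=1 before rhs at j=2)
  i=2: ✗ (no rhs in [3,4])
  i=3: ✗ (lhs fails at k=3 before rhs at j=5)
  i=4: ✓ (rhs at j=5; lhs holds on [4,4])
Positions where it holds: {4} → 1.

1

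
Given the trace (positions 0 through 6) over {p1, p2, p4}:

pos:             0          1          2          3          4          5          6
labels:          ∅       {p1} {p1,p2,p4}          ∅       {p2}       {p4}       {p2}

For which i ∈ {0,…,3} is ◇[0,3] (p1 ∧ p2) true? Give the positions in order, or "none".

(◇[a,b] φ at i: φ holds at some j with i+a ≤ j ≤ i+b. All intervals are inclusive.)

Evaluate at each i in [0,3]:
  i=0: ✓ (witness j=2)
  i=1: ✓ (witness j=2)
  i=2: ✓ (witness j=2)
  i=3: ✗ (none in [3,6])

0, 1, 2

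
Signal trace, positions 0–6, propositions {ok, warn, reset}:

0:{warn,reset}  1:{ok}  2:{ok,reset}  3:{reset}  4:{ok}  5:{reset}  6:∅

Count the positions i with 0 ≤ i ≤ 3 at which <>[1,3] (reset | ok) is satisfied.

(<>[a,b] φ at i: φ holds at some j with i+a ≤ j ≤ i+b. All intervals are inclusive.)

4

Evaluate at each i in [0,3]:
  i=0: ✓ (witness j=1)
  i=1: ✓ (witness j=2)
  i=2: ✓ (witness j=3)
  i=3: ✓ (witness j=4)
Positions where it holds: {0, 1, 2, 3} → 4.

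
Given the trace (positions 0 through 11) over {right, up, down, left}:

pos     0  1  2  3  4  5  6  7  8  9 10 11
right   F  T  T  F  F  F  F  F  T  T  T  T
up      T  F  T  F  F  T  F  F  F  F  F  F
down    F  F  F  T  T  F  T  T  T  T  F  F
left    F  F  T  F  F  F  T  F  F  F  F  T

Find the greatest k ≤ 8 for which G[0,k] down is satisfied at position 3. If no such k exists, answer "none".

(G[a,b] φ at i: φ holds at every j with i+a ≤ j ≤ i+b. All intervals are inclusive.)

1

down must hold from j=3 onward; find where it first fails.
  j=3: holds
  j=4: holds
  j=5: fails
Holds on [3,4], so largest k = 1.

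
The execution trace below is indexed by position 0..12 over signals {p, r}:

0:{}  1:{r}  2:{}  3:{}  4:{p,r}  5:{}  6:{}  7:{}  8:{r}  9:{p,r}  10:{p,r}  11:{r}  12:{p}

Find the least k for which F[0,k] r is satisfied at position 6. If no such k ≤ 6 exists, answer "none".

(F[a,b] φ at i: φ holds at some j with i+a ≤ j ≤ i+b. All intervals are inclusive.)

2

Scan j = 6,7,… for r:
  j=6: fails
  j=7: fails
  j=8: holds
First hit at j=8, so smallest k = 8-6 = 2.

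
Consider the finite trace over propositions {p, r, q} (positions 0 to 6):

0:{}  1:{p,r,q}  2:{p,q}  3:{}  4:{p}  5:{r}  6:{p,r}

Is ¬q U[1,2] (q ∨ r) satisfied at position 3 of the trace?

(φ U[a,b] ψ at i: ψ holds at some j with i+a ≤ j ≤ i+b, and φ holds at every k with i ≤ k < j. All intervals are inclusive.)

Yes

Need some j in [4,5] with (q ∨ r), and ¬q at every k in [3,j-1].
  j=4: (q ∨ r) false.
  j=5: (q ∨ r) holds; ¬q holds at every k in [3,4] → satisfied.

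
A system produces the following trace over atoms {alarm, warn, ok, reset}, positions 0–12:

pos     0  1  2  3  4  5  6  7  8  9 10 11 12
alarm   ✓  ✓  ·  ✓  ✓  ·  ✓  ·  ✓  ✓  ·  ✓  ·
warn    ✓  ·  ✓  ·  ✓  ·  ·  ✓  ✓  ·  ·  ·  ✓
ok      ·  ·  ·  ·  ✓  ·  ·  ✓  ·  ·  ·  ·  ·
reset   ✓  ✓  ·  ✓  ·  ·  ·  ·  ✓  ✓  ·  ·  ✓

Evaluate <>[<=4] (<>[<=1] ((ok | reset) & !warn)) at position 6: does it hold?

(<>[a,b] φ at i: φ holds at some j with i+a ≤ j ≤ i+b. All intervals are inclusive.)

Check <>[<=1] ((ok | reset) & !warn) at each j in [6,10]:
  j=6: fails (none in [6,7])
  j=7: fails (none in [7,8])
  j=8: holds (witness at 9)
  j=9: holds (witness at 9)
  j=10: fails (none in [10,11])
Found at j=8 → formula holds.

Yes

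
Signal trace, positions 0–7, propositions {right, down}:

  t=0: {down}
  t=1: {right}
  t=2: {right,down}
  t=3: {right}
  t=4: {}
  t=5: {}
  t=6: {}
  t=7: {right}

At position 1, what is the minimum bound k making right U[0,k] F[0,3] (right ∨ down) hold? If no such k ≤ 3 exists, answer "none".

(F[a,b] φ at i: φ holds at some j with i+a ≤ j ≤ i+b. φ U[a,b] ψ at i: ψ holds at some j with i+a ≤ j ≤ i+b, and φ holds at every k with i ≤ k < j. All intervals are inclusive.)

0

Need earliest j ≥ 1 with F[0,3] (right ∨ down), and right at every k in [1,j-1].
  j=1: rhs holds (empty prefix). k = 0.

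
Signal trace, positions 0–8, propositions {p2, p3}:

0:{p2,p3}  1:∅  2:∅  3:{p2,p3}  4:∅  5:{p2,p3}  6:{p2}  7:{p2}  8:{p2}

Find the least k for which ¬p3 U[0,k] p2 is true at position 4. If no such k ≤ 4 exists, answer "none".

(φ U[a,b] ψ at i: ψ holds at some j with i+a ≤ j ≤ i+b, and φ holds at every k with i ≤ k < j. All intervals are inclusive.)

1

Need earliest j ≥ 4 with p2, and ¬p3 at every k in [4,j-1].
  j=4: rhs fails.
  j=5: rhs holds; lhs holds on [4,4]. k = 1.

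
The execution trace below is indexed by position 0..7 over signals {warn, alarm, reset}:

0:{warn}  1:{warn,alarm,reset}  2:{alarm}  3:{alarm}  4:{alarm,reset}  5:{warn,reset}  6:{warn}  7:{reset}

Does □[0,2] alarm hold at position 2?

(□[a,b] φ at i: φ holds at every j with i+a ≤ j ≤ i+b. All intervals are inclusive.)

Yes

Check alarm at every j in [2,4]:
  j=2: true
  j=3: true
  j=4: true
All positions satisfy it → formula holds.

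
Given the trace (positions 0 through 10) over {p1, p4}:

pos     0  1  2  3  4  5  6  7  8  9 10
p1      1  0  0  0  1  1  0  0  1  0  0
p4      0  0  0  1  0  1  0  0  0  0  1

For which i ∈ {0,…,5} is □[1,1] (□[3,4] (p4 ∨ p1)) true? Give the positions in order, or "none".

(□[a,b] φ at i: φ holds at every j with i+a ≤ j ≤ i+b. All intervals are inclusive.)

Evaluate at each i in [0,5]:
  i=0: ✓ (all of [1,1])
  i=1: ✗ (fails at j=2)
  i=2: ✗ (fails at j=3)
  i=3: ✗ (fails at j=4)
  i=4: ✗ (fails at j=5)
  i=5: ✗ (fails at j=6)

0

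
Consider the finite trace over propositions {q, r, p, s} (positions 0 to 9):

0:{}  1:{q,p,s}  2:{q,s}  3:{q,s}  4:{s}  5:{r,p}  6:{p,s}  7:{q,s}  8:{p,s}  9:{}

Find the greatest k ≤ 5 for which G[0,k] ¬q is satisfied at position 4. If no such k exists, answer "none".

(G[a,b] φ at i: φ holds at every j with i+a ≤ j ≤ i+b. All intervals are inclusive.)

2

¬q must hold from j=4 onward; find where it first fails.
  j=4: holds
  j=5: holds
  j=6: holds
  j=7: fails
Holds on [4,6], so largest k = 2.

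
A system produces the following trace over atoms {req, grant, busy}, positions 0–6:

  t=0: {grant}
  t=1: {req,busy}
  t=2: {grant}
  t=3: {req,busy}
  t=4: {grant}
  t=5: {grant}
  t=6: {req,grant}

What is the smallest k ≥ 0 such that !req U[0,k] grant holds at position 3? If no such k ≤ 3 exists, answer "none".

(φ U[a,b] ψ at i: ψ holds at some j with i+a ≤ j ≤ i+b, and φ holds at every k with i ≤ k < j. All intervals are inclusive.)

Need earliest j ≥ 3 with grant, and !req at every k in [3,j-1].
  j=3: rhs fails.
  j=4: rhs holds but lhs fails at k=3.
  j=5: rhs holds but lhs fails at k=3.
  j=6: rhs holds but lhs fails at k=3.
No witness within the range → none.

none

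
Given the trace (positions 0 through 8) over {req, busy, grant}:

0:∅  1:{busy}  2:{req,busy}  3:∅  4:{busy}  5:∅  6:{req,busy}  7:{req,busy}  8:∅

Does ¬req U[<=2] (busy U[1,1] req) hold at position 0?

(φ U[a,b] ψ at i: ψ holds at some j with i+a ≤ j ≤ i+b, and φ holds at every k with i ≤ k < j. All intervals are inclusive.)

Holds

Need some j in [0,2] with (busy U[1,1] req), and ¬req at every k in [0,j-1].
  j=0: (busy U[1,1] req) — fails.
  j=1: (busy U[1,1] req) holds; ¬req holds at every k in [0,0] → satisfied.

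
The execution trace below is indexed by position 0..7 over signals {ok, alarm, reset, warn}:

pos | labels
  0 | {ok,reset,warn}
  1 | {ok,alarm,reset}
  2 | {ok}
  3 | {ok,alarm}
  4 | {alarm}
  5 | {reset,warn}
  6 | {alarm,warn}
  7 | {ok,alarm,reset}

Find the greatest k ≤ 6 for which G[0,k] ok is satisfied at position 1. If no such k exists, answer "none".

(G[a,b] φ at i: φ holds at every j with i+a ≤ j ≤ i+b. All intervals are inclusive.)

2

ok must hold from j=1 onward; find where it first fails.
  j=1: holds
  j=2: holds
  j=3: holds
  j=4: fails
Holds on [1,3], so largest k = 2.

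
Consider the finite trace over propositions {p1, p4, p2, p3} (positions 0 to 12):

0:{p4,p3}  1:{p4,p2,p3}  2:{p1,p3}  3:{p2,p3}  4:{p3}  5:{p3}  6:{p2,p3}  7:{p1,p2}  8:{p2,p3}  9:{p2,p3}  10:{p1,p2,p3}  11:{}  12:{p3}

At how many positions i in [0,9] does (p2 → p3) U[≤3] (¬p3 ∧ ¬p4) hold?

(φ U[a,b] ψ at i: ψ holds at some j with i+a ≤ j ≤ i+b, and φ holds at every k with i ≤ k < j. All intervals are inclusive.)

6

Evaluate at each i in [0,9]:
  i=0: ✗ (no rhs in [0,3])
  i=1: ✗ (no rhs in [1,4])
  i=2: ✗ (no rhs in [2,5])
  i=3: ✗ (no rhs in [3,6])
  i=4: ✓ (rhs at j=7; lhs holds on [4,6])
  i=5: ✓ (rhs at j=7; lhs holds on [5,6])
  i=6: ✓ (rhs at j=7; lhs holds on [6,6])
  i=7: ✓ (rhs at j=7)
  i=8: ✓ (rhs at j=11; lhs holds on [8,10])
  i=9: ✓ (rhs at j=11; lhs holds on [9,10])
Positions where it holds: {4, 5, 6, 7, 8, 9} → 6.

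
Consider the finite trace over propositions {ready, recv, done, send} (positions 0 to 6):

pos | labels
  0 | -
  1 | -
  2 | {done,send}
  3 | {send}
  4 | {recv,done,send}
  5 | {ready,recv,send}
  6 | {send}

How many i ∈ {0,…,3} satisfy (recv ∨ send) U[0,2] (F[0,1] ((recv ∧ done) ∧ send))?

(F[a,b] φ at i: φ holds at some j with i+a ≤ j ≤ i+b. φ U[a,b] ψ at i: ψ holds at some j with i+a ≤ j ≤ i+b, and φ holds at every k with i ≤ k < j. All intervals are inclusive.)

Evaluate at each i in [0,3]:
  i=0: ✗ (no rhs in [0,2])
  i=1: ✗ (lhs fails at k=1 before rhs at j=3)
  i=2: ✓ (rhs at j=3; lhs holds on [2,2])
  i=3: ✓ (rhs at j=3)
Positions where it holds: {2, 3} → 2.

2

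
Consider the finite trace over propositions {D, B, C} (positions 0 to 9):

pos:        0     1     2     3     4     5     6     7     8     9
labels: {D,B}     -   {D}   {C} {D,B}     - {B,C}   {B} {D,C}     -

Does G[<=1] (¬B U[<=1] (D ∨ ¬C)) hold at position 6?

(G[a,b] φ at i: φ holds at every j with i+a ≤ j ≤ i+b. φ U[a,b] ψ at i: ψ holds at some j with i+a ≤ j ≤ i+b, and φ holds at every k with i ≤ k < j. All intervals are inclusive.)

Check (¬B U[<=1] (D ∨ ¬C)) at every j in [6,7]:
  j=6: fails
  j=7: holds
Fails at j=6 → formula fails.

No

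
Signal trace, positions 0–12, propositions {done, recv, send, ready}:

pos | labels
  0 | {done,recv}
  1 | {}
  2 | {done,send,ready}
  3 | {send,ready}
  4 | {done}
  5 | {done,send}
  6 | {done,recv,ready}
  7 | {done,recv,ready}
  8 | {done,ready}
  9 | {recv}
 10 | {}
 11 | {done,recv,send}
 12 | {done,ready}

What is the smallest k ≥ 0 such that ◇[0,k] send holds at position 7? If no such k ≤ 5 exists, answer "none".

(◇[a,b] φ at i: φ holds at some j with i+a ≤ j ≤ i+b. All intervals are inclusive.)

Scan j = 7,8,… for send:
  j=7: fails
  j=8: fails
  j=9: fails
  j=10: fails
  j=11: holds
First hit at j=11, so smallest k = 11-7 = 4.

4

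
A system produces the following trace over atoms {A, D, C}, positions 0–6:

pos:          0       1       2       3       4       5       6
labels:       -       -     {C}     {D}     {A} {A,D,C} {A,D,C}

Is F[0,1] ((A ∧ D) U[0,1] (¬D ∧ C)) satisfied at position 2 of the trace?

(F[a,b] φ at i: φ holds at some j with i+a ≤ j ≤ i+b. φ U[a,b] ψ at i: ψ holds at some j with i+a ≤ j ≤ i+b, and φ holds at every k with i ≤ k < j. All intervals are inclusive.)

Yes

Check ((A ∧ D) U[0,1] (¬D ∧ C)) at each j in [2,3]:
  j=2: holds
  j=3: fails
Found at j=2 → formula holds.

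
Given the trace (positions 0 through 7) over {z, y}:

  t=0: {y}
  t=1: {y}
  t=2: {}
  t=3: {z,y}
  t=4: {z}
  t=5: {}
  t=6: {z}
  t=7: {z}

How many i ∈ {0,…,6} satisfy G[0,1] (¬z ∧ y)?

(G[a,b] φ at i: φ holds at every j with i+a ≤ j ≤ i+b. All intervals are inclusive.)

Evaluate at each i in [0,6]:
  i=0: ✓ (all of [0,1])
  i=1: ✗ (fails at j=2)
  i=2: ✗ (fails at j=2)
  i=3: ✗ (fails at j=3)
  i=4: ✗ (fails at j=4)
  i=5: ✗ (fails at j=5)
  i=6: ✗ (fails at j=6)
Positions where it holds: {0} → 1.

1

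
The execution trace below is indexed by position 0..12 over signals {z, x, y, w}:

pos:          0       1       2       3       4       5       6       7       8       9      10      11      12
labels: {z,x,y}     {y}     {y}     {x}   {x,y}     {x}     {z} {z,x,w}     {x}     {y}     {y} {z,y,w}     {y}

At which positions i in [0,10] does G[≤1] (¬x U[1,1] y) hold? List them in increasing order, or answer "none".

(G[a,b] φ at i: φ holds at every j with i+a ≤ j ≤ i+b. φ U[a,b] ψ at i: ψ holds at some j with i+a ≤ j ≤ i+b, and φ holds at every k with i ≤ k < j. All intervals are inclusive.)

Evaluate at each i in [0,10]:
  i=0: ✗ (fails at j=0)
  i=1: ✗ (fails at j=2)
  i=2: ✗ (fails at j=2)
  i=3: ✗ (fails at j=3)
  i=4: ✗ (fails at j=4)
  i=5: ✗ (fails at j=5)
  i=6: ✗ (fails at j=6)
  i=7: ✗ (fails at j=7)
  i=8: ✗ (fails at j=8)
  i=9: ✓ (all of [9,10])
  i=10: ✓ (all of [10,11])

9, 10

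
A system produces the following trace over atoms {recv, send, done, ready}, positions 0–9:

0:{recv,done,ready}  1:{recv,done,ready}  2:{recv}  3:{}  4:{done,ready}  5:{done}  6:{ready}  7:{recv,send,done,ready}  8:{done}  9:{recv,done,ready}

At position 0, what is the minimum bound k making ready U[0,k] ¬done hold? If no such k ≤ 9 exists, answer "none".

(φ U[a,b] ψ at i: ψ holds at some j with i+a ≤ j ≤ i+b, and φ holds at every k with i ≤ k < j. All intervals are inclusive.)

2

Need earliest j ≥ 0 with ¬done, and ready at every k in [0,j-1].
  j=0: rhs fails.
  j=1: rhs fails.
  j=2: rhs holds; lhs holds on [0,1]. k = 2.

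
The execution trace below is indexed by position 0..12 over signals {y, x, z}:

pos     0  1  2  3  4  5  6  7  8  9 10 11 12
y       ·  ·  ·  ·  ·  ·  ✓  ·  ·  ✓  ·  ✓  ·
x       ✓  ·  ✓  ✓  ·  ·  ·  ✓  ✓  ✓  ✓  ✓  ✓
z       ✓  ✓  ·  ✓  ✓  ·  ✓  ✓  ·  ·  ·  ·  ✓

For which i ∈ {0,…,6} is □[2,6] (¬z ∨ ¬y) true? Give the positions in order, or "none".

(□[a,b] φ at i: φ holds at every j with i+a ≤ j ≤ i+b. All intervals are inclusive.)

5, 6

Evaluate at each i in [0,6]:
  i=0: ✗ (fails at j=6)
  i=1: ✗ (fails at j=6)
  i=2: ✗ (fails at j=6)
  i=3: ✗ (fails at j=6)
  i=4: ✗ (fails at j=6)
  i=5: ✓ (all of [7,11])
  i=6: ✓ (all of [8,12])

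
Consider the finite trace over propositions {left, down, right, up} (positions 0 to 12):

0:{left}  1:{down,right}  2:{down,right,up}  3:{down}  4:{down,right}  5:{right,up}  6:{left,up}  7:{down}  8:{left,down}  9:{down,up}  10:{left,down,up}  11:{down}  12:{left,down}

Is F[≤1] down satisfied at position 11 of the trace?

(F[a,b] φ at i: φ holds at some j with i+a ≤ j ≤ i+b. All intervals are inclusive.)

Check down at each j in [11,12]:
  j=11: true
  j=12: true
Found at j=11 → formula holds.

Holds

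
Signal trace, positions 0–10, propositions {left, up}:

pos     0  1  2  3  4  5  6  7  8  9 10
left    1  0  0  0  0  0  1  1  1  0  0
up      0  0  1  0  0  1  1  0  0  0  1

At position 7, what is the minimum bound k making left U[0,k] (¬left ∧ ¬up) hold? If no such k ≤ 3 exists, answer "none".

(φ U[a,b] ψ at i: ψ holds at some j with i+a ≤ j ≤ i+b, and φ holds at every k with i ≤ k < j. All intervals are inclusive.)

Need earliest j ≥ 7 with (¬left ∧ ¬up), and left at every k in [7,j-1].
  j=7: rhs fails.
  j=8: rhs fails.
  j=9: rhs holds; lhs holds on [7,8]. k = 2.

2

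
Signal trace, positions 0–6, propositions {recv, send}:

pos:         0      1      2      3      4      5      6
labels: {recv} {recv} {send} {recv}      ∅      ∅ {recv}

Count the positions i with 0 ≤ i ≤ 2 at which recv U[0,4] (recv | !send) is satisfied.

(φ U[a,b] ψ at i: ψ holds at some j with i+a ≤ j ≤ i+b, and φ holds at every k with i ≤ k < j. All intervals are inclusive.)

Evaluate at each i in [0,2]:
  i=0: ✓ (rhs at j=0)
  i=1: ✓ (rhs at j=1)
  i=2: ✗ (lhs fails at k=2 before rhs at j=3)
Positions where it holds: {0, 1} → 2.

2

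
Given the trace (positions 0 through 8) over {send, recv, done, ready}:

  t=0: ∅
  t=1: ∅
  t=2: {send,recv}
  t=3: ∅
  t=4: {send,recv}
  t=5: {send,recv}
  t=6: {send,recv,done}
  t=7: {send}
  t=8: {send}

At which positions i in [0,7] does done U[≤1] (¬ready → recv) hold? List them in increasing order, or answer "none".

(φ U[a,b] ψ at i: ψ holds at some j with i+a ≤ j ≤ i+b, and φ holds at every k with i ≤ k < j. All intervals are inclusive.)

Evaluate at each i in [0,7]:
  i=0: ✗ (no rhs in [0,1])
  i=1: ✗ (lhs fails at k=1 before rhs at j=2)
  i=2: ✓ (rhs at j=2)
  i=3: ✗ (lhs fails at k=3 before rhs at j=4)
  i=4: ✓ (rhs at j=4)
  i=5: ✓ (rhs at j=5)
  i=6: ✓ (rhs at j=6)
  i=7: ✗ (no rhs in [7,8])

2, 4, 5, 6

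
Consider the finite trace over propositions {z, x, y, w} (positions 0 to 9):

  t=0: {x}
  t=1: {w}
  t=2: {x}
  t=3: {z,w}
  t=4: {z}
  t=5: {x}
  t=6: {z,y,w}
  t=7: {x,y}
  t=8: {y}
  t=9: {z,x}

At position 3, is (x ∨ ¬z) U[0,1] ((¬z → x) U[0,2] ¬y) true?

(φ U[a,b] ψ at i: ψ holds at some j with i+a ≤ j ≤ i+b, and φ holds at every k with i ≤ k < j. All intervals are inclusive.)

Need some j in [3,4] with ((¬z → x) U[0,2] ¬y), and (x ∨ ¬z) at every k in [3,j-1].
  j=3: ((¬z → x) U[0,2] ¬y) holds; no prefix to check → satisfied.

True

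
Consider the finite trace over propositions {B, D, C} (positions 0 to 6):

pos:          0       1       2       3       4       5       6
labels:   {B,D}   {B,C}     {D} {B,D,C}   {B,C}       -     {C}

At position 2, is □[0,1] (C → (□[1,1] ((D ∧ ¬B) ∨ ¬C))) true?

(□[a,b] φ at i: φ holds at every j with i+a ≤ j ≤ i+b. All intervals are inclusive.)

Check (C → (□[1,1] ((D ∧ ¬B) ∨ ¬C))) at every j in [2,3]:
  j=2: antecedent false → ✓
  j=3: antecedent true; consequent fails at 4 → ✗
Fails at j=3 → formula fails.

No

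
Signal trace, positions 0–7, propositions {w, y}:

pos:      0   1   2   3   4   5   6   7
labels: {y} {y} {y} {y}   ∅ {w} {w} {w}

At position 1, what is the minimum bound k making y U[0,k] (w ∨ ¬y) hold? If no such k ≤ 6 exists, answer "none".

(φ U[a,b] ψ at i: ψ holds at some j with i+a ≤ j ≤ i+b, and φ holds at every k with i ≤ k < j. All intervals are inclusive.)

Need earliest j ≥ 1 with (w ∨ ¬y), and y at every k in [1,j-1].
  j=1: rhs fails.
  j=2: rhs fails.
  j=3: rhs fails.
  j=4: rhs holds; lhs holds on [1,3]. k = 3.

3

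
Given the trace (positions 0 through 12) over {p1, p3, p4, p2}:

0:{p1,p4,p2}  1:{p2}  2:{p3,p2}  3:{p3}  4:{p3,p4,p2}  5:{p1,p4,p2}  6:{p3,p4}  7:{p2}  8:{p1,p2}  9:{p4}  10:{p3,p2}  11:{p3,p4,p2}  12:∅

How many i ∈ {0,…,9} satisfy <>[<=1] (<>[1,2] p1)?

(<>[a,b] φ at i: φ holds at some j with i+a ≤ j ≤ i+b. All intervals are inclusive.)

6

Evaluate at each i in [0,9]:
  i=0: ✗ (none in [0,1])
  i=1: ✗ (none in [1,2])
  i=2: ✓ (witness j=3)
  i=3: ✓ (witness j=3)
  i=4: ✓ (witness j=4)
  i=5: ✓ (witness j=6)
  i=6: ✓ (witness j=6)
  i=7: ✓ (witness j=7)
  i=8: ✗ (none in [8,9])
  i=9: ✗ (none in [9,10])
Positions where it holds: {2, 3, 4, 5, 6, 7} → 6.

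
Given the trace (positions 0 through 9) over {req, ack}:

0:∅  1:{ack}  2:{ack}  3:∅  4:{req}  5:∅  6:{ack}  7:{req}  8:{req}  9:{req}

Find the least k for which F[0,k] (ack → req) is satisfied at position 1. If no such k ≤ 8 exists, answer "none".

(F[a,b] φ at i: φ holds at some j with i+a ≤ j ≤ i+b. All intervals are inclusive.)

Scan j = 1,2,… for (ack → req):
  j=1: fails
  j=2: fails
  j=3: holds
First hit at j=3, so smallest k = 3-1 = 2.

2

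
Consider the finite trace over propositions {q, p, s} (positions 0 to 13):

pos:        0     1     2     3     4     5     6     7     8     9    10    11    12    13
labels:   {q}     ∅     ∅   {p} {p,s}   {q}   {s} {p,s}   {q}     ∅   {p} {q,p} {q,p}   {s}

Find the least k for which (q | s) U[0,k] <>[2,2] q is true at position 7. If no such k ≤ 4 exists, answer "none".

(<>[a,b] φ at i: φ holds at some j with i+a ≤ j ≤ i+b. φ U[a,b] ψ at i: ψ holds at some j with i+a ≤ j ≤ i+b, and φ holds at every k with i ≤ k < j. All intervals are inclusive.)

2

Need earliest j ≥ 7 with <>[2,2] q, and (q | s) at every k in [7,j-1].
  j=7: rhs fails.
  j=8: rhs fails.
  j=9: rhs holds; lhs holds on [7,8]. k = 2.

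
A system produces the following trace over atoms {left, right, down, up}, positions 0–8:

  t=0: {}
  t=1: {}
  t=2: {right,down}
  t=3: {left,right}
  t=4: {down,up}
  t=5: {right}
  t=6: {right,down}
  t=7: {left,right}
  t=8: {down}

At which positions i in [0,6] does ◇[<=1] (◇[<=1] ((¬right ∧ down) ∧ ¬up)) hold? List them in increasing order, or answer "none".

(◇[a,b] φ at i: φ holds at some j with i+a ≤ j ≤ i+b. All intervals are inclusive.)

6

Evaluate at each i in [0,6]:
  i=0: ✗ (none in [0,1])
  i=1: ✗ (none in [1,2])
  i=2: ✗ (none in [2,3])
  i=3: ✗ (none in [3,4])
  i=4: ✗ (none in [4,5])
  i=5: ✗ (none in [5,6])
  i=6: ✓ (witness j=7)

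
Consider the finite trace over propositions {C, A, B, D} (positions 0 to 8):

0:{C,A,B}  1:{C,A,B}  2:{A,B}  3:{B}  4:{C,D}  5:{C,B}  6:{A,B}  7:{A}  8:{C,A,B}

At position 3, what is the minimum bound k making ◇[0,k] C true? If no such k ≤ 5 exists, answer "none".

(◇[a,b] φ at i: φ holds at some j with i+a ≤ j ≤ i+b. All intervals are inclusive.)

Scan j = 3,4,… for C:
  j=3: fails
  j=4: holds
First hit at j=4, so smallest k = 4-3 = 1.

1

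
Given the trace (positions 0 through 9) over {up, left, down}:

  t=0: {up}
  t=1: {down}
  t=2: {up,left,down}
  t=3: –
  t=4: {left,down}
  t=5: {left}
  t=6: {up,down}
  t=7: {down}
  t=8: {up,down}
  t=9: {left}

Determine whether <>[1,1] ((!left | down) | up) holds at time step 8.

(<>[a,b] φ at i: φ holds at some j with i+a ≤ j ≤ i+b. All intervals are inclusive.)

Check ((!left | down) | up) at each j in [9,9]:
  j=9: false
No position in the window satisfies it → formula fails.

Does not hold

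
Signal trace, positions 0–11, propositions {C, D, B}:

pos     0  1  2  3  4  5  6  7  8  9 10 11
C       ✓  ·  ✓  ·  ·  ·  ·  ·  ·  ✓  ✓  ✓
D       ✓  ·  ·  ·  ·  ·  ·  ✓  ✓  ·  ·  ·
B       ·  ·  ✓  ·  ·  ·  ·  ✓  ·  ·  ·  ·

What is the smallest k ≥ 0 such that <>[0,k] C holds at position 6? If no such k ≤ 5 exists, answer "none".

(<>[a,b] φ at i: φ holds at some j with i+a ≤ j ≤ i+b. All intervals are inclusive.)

3

Scan j = 6,7,… for C:
  j=6: fails
  j=7: fails
  j=8: fails
  j=9: holds
First hit at j=9, so smallest k = 9-6 = 3.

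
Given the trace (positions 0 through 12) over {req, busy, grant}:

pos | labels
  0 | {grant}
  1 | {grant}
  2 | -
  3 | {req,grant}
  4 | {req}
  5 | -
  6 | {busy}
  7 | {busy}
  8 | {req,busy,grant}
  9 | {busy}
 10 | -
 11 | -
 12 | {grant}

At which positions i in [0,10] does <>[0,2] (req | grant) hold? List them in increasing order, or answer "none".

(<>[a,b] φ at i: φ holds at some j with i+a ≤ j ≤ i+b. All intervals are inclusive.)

0, 1, 2, 3, 4, 6, 7, 8, 10

Evaluate at each i in [0,10]:
  i=0: ✓ (witness j=0)
  i=1: ✓ (witness j=1)
  i=2: ✓ (witness j=3)
  i=3: ✓ (witness j=3)
  i=4: ✓ (witness j=4)
  i=5: ✗ (none in [5,7])
  i=6: ✓ (witness j=8)
  i=7: ✓ (witness j=8)
  i=8: ✓ (witness j=8)
  i=9: ✗ (none in [9,11])
  i=10: ✓ (witness j=12)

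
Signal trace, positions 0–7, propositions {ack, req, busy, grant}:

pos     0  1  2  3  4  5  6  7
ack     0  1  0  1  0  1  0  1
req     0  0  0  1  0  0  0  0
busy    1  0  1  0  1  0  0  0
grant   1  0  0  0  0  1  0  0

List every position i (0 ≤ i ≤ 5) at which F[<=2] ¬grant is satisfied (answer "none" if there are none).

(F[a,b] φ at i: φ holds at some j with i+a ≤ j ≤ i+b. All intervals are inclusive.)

Evaluate at each i in [0,5]:
  i=0: ✓ (witness j=1)
  i=1: ✓ (witness j=1)
  i=2: ✓ (witness j=2)
  i=3: ✓ (witness j=3)
  i=4: ✓ (witness j=4)
  i=5: ✓ (witness j=6)

0, 1, 2, 3, 4, 5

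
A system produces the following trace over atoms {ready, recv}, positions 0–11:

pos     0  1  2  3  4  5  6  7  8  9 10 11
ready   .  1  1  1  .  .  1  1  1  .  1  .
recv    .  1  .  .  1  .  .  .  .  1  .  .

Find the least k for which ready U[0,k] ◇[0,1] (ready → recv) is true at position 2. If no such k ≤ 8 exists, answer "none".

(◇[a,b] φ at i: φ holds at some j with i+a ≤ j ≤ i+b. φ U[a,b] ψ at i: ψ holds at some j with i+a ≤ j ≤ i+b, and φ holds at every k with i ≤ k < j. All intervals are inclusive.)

Need earliest j ≥ 2 with ◇[0,1] (ready → recv), and ready at every k in [2,j-1].
  j=2: rhs fails.
  j=3: rhs holds; lhs holds on [2,2]. k = 1.

1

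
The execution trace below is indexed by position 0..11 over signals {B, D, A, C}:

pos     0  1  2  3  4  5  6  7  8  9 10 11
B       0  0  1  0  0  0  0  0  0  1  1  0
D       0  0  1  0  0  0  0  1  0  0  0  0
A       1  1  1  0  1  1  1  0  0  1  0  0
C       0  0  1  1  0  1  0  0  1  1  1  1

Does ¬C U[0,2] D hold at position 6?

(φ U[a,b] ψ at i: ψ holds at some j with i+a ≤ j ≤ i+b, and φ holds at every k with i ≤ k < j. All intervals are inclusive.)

True

Need some j in [6,8] with D, and ¬C at every k in [6,j-1].
  j=6: D false.
  j=7: D holds; ¬C holds at every k in [6,6] → satisfied.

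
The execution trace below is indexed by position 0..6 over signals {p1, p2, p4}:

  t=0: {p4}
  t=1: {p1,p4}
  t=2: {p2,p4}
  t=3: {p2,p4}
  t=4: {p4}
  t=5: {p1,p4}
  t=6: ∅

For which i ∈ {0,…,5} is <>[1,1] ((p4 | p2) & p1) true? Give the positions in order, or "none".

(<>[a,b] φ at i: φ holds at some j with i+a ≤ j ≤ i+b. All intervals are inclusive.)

0, 4

Evaluate at each i in [0,5]:
  i=0: ✓ (witness j=1)
  i=1: ✗ (none in [2,2])
  i=2: ✗ (none in [3,3])
  i=3: ✗ (none in [4,4])
  i=4: ✓ (witness j=5)
  i=5: ✗ (none in [6,6])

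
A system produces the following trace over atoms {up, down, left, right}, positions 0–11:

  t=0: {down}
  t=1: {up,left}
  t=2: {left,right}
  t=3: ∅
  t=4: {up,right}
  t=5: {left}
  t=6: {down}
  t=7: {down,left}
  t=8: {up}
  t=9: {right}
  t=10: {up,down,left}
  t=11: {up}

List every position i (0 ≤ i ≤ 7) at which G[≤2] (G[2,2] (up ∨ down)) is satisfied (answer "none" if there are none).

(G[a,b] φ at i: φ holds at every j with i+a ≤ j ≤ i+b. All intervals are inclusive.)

4

Evaluate at each i in [0,7]:
  i=0: ✗ (fails at j=0)
  i=1: ✗ (fails at j=1)
  i=2: ✗ (fails at j=3)
  i=3: ✗ (fails at j=3)
  i=4: ✓ (all of [4,6])
  i=5: ✗ (fails at j=7)
  i=6: ✗ (fails at j=7)
  i=7: ✗ (fails at j=7)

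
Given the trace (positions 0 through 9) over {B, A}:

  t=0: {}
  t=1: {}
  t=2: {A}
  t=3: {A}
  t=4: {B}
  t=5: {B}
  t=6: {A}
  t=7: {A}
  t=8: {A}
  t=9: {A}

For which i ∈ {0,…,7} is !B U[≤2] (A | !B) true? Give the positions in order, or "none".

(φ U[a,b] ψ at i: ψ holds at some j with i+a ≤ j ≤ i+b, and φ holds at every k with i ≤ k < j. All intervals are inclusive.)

Evaluate at each i in [0,7]:
  i=0: ✓ (rhs at j=0)
  i=1: ✓ (rhs at j=1)
  i=2: ✓ (rhs at j=2)
  i=3: ✓ (rhs at j=3)
  i=4: ✗ (lhs fails at k=4 before rhs at j=6)
  i=5: ✗ (lhs fails at k=5 before rhs at j=6)
  i=6: ✓ (rhs at j=6)
  i=7: ✓ (rhs at j=7)

0, 1, 2, 3, 6, 7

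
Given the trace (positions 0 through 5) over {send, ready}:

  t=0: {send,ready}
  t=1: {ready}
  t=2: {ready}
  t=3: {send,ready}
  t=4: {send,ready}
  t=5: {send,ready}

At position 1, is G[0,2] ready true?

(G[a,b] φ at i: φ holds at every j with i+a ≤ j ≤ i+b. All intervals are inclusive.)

Check ready at every j in [1,3]:
  j=1: true
  j=2: true
  j=3: true
All positions satisfy it → formula holds.

True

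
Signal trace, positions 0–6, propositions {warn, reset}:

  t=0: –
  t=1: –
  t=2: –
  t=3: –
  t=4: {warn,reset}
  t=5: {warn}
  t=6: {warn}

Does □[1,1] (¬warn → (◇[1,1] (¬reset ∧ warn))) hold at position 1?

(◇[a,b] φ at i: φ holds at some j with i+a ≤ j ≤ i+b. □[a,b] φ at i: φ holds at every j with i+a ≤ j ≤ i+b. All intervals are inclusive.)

Check (¬warn → (◇[1,1] (¬reset ∧ warn))) at every j in [2,2]:
  j=2: antecedent true; consequent fails (none in [3,3]) → ✗
Fails at j=2 → formula fails.

No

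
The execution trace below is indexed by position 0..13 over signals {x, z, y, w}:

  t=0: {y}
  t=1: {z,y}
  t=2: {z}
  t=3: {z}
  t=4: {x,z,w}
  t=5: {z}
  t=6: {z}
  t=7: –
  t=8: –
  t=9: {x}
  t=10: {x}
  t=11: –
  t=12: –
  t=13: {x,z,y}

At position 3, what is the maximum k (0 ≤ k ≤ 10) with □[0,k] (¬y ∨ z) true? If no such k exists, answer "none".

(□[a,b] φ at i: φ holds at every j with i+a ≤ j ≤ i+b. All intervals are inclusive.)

10

(¬y ∨ z) must hold from j=3 onward; find where it first fails.
  j=3: holds
  j=4: holds
  j=5: holds
  j=6: holds
  j=7: holds
  j=8: holds
  j=9: holds
  j=10: holds
  j=11: holds
  j=12: holds
  j=13: holds
Holds through j=13; largest k = 10.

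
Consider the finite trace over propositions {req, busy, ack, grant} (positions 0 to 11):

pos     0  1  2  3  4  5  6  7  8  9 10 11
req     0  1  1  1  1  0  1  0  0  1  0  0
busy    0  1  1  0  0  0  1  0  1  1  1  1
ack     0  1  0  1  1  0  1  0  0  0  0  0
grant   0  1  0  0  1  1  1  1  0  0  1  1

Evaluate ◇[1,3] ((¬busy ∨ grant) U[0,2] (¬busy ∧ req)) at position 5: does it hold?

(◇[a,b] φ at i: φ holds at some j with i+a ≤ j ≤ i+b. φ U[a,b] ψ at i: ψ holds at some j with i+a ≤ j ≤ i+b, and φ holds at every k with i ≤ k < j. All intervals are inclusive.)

Does not hold

Check ((¬busy ∨ grant) U[0,2] (¬busy ∧ req)) at each j in [6,8]:
  j=6: fails
  j=7: fails
  j=8: fails
No position in the window satisfies it → formula fails.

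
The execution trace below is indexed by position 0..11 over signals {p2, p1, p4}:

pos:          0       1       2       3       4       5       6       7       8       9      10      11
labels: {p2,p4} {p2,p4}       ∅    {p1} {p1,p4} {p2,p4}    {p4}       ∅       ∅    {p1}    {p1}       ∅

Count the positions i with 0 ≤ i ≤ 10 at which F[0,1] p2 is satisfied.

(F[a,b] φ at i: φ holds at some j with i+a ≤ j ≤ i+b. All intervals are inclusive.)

4

Evaluate at each i in [0,10]:
  i=0: ✓ (witness j=0)
  i=1: ✓ (witness j=1)
  i=2: ✗ (none in [2,3])
  i=3: ✗ (none in [3,4])
  i=4: ✓ (witness j=5)
  i=5: ✓ (witness j=5)
  i=6: ✗ (none in [6,7])
  i=7: ✗ (none in [7,8])
  i=8: ✗ (none in [8,9])
  i=9: ✗ (none in [9,10])
  i=10: ✗ (none in [10,11])
Positions where it holds: {0, 1, 4, 5} → 4.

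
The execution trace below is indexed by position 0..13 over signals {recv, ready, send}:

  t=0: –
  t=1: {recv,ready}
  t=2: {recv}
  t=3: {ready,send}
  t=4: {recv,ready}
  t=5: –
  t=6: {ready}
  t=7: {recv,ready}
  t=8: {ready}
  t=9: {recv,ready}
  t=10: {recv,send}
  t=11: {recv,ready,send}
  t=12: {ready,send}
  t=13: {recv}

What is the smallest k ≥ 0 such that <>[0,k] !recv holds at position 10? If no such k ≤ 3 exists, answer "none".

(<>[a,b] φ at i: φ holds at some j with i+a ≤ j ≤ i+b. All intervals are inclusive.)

Scan j = 10,11,… for !recv:
  j=10: fails
  j=11: fails
  j=12: holds
First hit at j=12, so smallest k = 12-10 = 2.

2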